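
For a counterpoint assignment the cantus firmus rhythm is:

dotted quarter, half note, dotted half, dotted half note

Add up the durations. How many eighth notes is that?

19

In eighth notes: dotted quarter = 3; half note = 4; dotted half = 6; dotted half note = 6.
Altogether 3 + 4 + 6 + 6 = 19 eighth notes.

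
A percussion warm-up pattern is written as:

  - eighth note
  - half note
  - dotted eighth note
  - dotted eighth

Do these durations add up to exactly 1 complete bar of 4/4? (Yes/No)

Yes

One bar of 4/4 = 16 sixteenth notes.
Convert each value to sixteenth notes: eighth note = 2; half note = 8; dotted eighth note = 3; dotted eighth = 3.
Adding: 2 + 8 + 3 + 3 = 16.
16 equals 16, so the answer is Yes.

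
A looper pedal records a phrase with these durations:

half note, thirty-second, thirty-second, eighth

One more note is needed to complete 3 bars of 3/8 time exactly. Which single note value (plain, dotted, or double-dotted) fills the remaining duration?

double-dotted quarter note

3 bars of 3/8 = 36 thirty-second notes.
Each duration in thirty-second notes: half note = 16; thirty-second = 1; thirty-second = 1; eighth = 4.
Sum: 16 + 1 + 1 + 4 = 22.
Remaining: 36 − 22 = 14 thirty-second notes, which is a double-dotted quarter note.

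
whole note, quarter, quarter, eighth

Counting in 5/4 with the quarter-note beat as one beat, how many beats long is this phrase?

One quarter-note beat = 2 eighth notes.
Convert each value to eighth notes: whole note = 8; quarter = 2; quarter = 2; eighth = 1.
Total: 8 + 2 + 2 + 1 = 13.
13 ÷ 2 = 6.5 beats.

6.5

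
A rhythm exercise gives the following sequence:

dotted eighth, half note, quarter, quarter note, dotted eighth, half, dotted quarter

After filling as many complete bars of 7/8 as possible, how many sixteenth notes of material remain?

8

One bar of 7/8 = 14 sixteenth notes.
Convert each value to sixteenth notes: dotted eighth = 3; half note = 8; quarter = 4; quarter note = 4; dotted eighth = 3; half = 8; dotted quarter = 6.
Sum: 3 + 8 + 4 + 4 + 3 + 8 + 6 = 36.
36 ÷ 14 = 2 complete bars with 8 sixteenth notes remaining.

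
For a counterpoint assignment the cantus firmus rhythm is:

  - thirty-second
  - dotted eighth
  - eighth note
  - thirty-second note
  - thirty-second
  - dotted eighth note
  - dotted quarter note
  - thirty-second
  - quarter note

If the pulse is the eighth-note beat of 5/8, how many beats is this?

One eighth-note beat = 4 thirty-second notes.
Each duration in thirty-second notes: thirty-second = 1; dotted eighth = 6; eighth note = 4; thirty-second note = 1; thirty-second = 1; dotted eighth note = 6; dotted quarter note = 12; thirty-second = 1; quarter note = 8.
Sum: 1 + 6 + 4 + 1 + 1 + 6 + 12 + 1 + 8 = 40.
40 ÷ 4 = 10 beats.

10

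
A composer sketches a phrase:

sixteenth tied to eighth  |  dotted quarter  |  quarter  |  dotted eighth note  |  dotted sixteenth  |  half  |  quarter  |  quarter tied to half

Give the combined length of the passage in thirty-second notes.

Working in thirty-second notes: sixteenth tied to eighth (sixteenth + eighth) = 6; dotted quarter = 12; quarter = 8; dotted eighth note = 6; dotted sixteenth = 3; half = 16; quarter = 8; quarter tied to half (quarter + half) = 24.
Total: 6 + 12 + 8 + 6 + 3 + 16 + 8 + 24 = 83 thirty-second notes.

83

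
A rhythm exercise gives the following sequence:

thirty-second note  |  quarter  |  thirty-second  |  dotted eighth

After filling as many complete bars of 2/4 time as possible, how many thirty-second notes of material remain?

One bar of 2/4 = 16 thirty-second notes.
Express everything in thirty-second notes: thirty-second note = 1; quarter = 8; thirty-second = 1; dotted eighth = 6.
Altogether 1 + 8 + 1 + 6 = 16.
16 ÷ 16 = 1 complete bar with 0 thirty-second notes remaining.

0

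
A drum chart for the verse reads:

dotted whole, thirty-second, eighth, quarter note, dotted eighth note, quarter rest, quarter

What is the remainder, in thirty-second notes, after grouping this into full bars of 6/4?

One bar of 6/4 = 48 thirty-second notes.
Each duration in thirty-second notes: dotted whole = 48; thirty-second = 1; eighth = 4; quarter note = 8; dotted eighth note = 6; quarter rest = 8; quarter = 8.
Altogether 48 + 1 + 4 + 8 + 6 + 8 + 8 = 83.
83 ÷ 48 = 1 complete bar with 35 thirty-second notes remaining.

35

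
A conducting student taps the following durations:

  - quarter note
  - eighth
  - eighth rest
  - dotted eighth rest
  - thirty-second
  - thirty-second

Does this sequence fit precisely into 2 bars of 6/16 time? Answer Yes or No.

Yes

One bar of 6/16 = 12 thirty-second notes, so 2 bars = 24.
In thirty-second notes: quarter note = 8; eighth = 4; eighth rest = 4; dotted eighth rest = 6; thirty-second = 1; thirty-second = 1.
Adding: 8 + 4 + 4 + 6 + 1 + 1 = 24.
24 equals 24, so the answer is Yes.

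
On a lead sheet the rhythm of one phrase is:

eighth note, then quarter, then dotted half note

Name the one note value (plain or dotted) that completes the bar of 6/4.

dotted quarter note

The bar of 6/4 = 12 eighth notes.
Each duration in eighth notes: eighth note = 1; quarter = 2; dotted half note = 6.
Adding: 1 + 2 + 6 = 9.
Remaining: 12 − 9 = 3 eighth notes, which is a dotted quarter note.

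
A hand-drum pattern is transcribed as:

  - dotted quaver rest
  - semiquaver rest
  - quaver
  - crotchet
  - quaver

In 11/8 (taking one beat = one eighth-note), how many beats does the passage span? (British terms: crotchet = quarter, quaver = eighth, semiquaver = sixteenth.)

One eighth-note beat = 2 sixteenth notes.
Working in sixteenth notes: dotted quaver rest = 3; semiquaver rest = 1; quaver = 2; crotchet = 4; quaver = 2.
Altogether 3 + 1 + 2 + 4 + 2 = 12.
12 ÷ 2 = 6 beats.

6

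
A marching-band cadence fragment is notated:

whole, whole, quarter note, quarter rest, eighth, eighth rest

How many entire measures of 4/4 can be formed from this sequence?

One bar of 4/4 = 8 eighth notes.
Convert each value to eighth notes: whole = 8; whole = 8; quarter note = 2; quarter rest = 2; eighth = 1; eighth rest = 1.
Altogether 8 + 8 + 2 + 2 + 1 + 1 = 22.
22 ÷ 8 = 2 complete bars with 6 left over.

2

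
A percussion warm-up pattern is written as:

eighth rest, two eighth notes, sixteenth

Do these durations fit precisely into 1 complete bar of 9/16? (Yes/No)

No

One bar of 9/16 = 9 sixteenth notes.
Each duration in sixteenth notes: eighth rest = 2; eighth note = 2; eighth note = 2; sixteenth = 1.
Sum: 2 + 2 + 2 + 1 = 7.
7 falls short of 9, so the answer is No.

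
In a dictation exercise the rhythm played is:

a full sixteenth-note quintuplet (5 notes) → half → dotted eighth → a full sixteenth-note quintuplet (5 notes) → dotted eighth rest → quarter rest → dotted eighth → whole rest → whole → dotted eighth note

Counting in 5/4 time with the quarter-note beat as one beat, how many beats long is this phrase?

One quarter-note beat = 4 sixteenth notes.
Convert each value to sixteenth notes: a full sixteenth-note quintuplet (5 notes) (five quintuplet sixteenths span one quarter) = 4; half = 8; dotted eighth = 3; a full sixteenth-note quintuplet (5 notes) (five quintuplet sixteenths span one quarter) = 4; dotted eighth rest = 3; quarter rest = 4; dotted eighth = 3; whole rest = 16; whole = 16; dotted eighth note = 3.
Total: 4 + 8 + 3 + 4 + 3 + 4 + 3 + 16 + 16 + 3 = 64.
64 ÷ 4 = 16 beats.

16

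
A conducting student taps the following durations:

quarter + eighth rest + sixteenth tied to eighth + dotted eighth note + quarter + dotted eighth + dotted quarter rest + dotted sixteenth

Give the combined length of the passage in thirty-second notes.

53

Express everything in thirty-second notes: quarter = 8; eighth rest = 4; sixteenth tied to eighth (sixteenth + eighth) = 6; dotted eighth note = 6; quarter = 8; dotted eighth = 6; dotted quarter rest = 12; dotted sixteenth = 3.
Sum: 8 + 4 + 6 + 6 + 8 + 6 + 12 + 3 = 53 thirty-second notes.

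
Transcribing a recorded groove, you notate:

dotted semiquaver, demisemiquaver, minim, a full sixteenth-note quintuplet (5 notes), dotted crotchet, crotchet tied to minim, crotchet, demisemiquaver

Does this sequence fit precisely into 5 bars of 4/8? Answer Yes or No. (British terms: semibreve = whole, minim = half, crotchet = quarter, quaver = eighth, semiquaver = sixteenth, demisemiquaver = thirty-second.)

One bar of 4/8 = 16 thirty-second notes, so 5 bars = 80.
Convert each value to thirty-second notes: dotted semiquaver = 3; demisemiquaver = 1; minim = 16; a full sixteenth-note quintuplet (5 notes) (five quintuplet sixteenths span one quarter) = 8; dotted crotchet = 12; crotchet tied to minim (crotchet + minim) = 24; crotchet = 8; demisemiquaver = 1.
Adding: 3 + 1 + 16 + 8 + 12 + 24 + 8 + 1 = 73.
73 falls short of 80, so the answer is No.

No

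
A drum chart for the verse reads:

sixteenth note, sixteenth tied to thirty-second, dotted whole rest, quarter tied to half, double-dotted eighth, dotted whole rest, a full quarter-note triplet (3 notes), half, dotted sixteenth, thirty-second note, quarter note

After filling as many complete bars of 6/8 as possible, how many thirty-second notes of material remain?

One bar of 6/8 = 24 thirty-second notes.
In thirty-second notes: sixteenth note = 2; sixteenth tied to thirty-second (sixteenth + thirty-second) = 3; dotted whole rest = 48; quarter tied to half (quarter + half) = 24; double-dotted eighth = 7; dotted whole rest = 48; a full quarter-note triplet (3 notes) (three triplet quarters span one half) = 16; half = 16; dotted sixteenth = 3; thirty-second note = 1; quarter note = 8.
Altogether 2 + 3 + 48 + 24 + 7 + 48 + 16 + 16 + 3 + 1 + 8 = 176.
176 ÷ 24 = 7 complete bars with 8 thirty-second notes remaining.

8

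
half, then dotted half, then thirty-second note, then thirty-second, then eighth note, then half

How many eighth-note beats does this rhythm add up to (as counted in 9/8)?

15.5

One eighth-note beat = 4 thirty-second notes.
Each duration in thirty-second notes: half = 16; dotted half = 24; thirty-second note = 1; thirty-second = 1; eighth note = 4; half = 16.
Sum: 16 + 24 + 1 + 1 + 4 + 16 = 62.
62 ÷ 4 = 15.5 beats.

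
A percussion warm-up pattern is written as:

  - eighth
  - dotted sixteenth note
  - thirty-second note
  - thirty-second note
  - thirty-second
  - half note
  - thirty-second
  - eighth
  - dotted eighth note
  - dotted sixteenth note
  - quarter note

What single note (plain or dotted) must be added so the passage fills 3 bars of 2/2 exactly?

3 bars of 2/2 = 96 thirty-second notes.
In thirty-second notes: eighth = 4; dotted sixteenth note = 3; thirty-second note = 1; thirty-second note = 1; thirty-second = 1; half note = 16; thirty-second = 1; eighth = 4; dotted eighth note = 6; dotted sixteenth note = 3; quarter note = 8.
Adding: 4 + 3 + 1 + 1 + 1 + 16 + 1 + 4 + 6 + 3 + 8 = 48.
Remaining: 96 − 48 = 48 thirty-second notes, which is a dotted whole note.

dotted whole note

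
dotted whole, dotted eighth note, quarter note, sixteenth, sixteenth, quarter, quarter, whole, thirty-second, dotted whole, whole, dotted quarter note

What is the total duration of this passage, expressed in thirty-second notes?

Express everything in thirty-second notes: dotted whole = 48; dotted eighth note = 6; quarter note = 8; sixteenth = 2; sixteenth = 2; quarter = 8; quarter = 8; whole = 32; thirty-second = 1; dotted whole = 48; whole = 32; dotted quarter note = 12.
Sum: 48 + 6 + 8 + 2 + 2 + 8 + 8 + 32 + 1 + 48 + 32 + 12 = 207 thirty-second notes.

207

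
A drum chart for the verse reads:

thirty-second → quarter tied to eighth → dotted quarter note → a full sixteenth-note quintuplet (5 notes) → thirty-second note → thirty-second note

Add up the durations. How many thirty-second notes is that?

Convert each value to thirty-second notes: thirty-second = 1; quarter tied to eighth (quarter + eighth) = 12; dotted quarter note = 12; a full sixteenth-note quintuplet (5 notes) (five quintuplet sixteenths span one quarter) = 8; thirty-second note = 1; thirty-second note = 1.
Total: 1 + 12 + 12 + 8 + 1 + 1 = 35 thirty-second notes.

35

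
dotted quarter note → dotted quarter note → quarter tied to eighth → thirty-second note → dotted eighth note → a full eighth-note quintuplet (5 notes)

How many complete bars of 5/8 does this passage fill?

One bar of 5/8 = 20 thirty-second notes.
Each duration in thirty-second notes: dotted quarter note = 12; dotted quarter note = 12; quarter tied to eighth (quarter + eighth) = 12; thirty-second note = 1; dotted eighth note = 6; a full eighth-note quintuplet (5 notes) (five quintuplet eighths span one half) = 16.
Total: 12 + 12 + 12 + 1 + 6 + 16 = 59.
59 ÷ 20 = 2 complete bars with 19 left over.

2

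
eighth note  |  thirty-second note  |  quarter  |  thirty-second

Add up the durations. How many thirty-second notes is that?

Express everything in thirty-second notes: eighth note = 4; thirty-second note = 1; quarter = 8; thirty-second = 1.
Total: 4 + 1 + 8 + 1 = 14 thirty-second notes.

14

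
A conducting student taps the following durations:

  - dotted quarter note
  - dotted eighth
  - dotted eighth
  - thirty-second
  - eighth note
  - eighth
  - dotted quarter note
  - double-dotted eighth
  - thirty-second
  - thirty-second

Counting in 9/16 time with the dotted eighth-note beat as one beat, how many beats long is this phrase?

One dotted eighth-note beat = 6 thirty-second notes.
Convert each value to thirty-second notes: dotted quarter note = 12; dotted eighth = 6; dotted eighth = 6; thirty-second = 1; eighth note = 4; eighth = 4; dotted quarter note = 12; double-dotted eighth = 7; thirty-second = 1; thirty-second = 1.
Sum: 12 + 6 + 6 + 1 + 4 + 4 + 12 + 7 + 1 + 1 = 54.
54 ÷ 6 = 9 beats.

9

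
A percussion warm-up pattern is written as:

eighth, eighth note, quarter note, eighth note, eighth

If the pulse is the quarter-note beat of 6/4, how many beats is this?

One quarter-note beat = 2 eighth notes.
Convert each value to eighth notes: eighth = 1; eighth note = 1; quarter note = 2; eighth note = 1; eighth = 1.
Altogether 1 + 1 + 2 + 1 + 1 = 6.
6 ÷ 2 = 3 beats.

3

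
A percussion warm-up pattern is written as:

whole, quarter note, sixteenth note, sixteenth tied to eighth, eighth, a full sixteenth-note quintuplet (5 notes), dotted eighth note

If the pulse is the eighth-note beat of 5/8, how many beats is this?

One eighth-note beat = 2 sixteenth notes.
Express everything in sixteenth notes: whole = 16; quarter note = 4; sixteenth note = 1; sixteenth tied to eighth (sixteenth + eighth) = 3; eighth = 2; a full sixteenth-note quintuplet (5 notes) (five quintuplet sixteenths span one quarter) = 4; dotted eighth note = 3.
Adding: 16 + 4 + 1 + 3 + 2 + 4 + 3 = 33.
33 ÷ 2 = 16.5 beats.

16.5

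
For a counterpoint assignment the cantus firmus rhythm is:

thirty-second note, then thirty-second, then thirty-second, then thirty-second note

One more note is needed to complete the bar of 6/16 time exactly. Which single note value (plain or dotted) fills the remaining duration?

quarter note

The bar of 6/16 = 12 thirty-second notes.
Express everything in thirty-second notes: thirty-second note = 1; thirty-second = 1; thirty-second = 1; thirty-second note = 1.
Adding: 1 + 1 + 1 + 1 = 4.
Remaining: 12 − 4 = 8 thirty-second notes, which is a quarter note.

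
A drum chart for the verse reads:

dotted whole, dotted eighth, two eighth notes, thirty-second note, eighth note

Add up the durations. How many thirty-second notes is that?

67

Each duration in thirty-second notes: dotted whole = 48; dotted eighth = 6; eighth note = 4; eighth note = 4; thirty-second note = 1; eighth note = 4.
Total: 48 + 6 + 4 + 4 + 1 + 4 = 67 thirty-second notes.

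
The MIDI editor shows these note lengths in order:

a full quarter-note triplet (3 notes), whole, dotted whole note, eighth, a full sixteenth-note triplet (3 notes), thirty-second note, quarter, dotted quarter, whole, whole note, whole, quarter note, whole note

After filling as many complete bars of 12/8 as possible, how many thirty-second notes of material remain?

21

One bar of 12/8 = 48 thirty-second notes.
Express everything in thirty-second notes: a full quarter-note triplet (3 notes) (three triplet quarters span one half) = 16; whole = 32; dotted whole note = 48; eighth = 4; a full sixteenth-note triplet (3 notes) (three triplet sixteenths span one eighth) = 4; thirty-second note = 1; quarter = 8; dotted quarter = 12; whole = 32; whole note = 32; whole = 32; quarter note = 8; whole note = 32.
Total: 16 + 32 + 48 + 4 + 4 + 1 + 8 + 12 + 32 + 32 + 32 + 8 + 32 = 261.
261 ÷ 48 = 5 complete bars with 21 thirty-second notes remaining.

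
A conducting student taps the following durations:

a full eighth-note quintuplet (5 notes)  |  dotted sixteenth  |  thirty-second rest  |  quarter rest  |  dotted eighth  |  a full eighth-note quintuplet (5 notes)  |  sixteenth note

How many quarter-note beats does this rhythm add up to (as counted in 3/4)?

6.5

One quarter-note beat = 8 thirty-second notes.
Convert each value to thirty-second notes: a full eighth-note quintuplet (5 notes) (five quintuplet eighths span one half) = 16; dotted sixteenth = 3; thirty-second rest = 1; quarter rest = 8; dotted eighth = 6; a full eighth-note quintuplet (5 notes) (five quintuplet eighths span one half) = 16; sixteenth note = 2.
Sum: 16 + 3 + 1 + 8 + 6 + 16 + 2 = 52.
52 ÷ 8 = 6.5 beats.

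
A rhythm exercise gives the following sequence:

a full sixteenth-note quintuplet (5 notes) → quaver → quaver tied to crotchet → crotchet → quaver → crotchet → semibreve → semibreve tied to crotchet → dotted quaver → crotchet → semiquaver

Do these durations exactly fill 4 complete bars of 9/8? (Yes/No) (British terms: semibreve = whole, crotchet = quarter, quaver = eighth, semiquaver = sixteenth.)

One bar of 9/8 = 18 sixteenth notes, so 4 bars = 72.
Each duration in sixteenth notes: a full sixteenth-note quintuplet (5 notes) (five quintuplet sixteenths span one quarter) = 4; quaver = 2; quaver tied to crotchet (quaver + crotchet) = 6; crotchet = 4; quaver = 2; crotchet = 4; semibreve = 16; semibreve tied to crotchet (semibreve + crotchet) = 20; dotted quaver = 3; crotchet = 4; semiquaver = 1.
Altogether 4 + 2 + 6 + 4 + 2 + 4 + 16 + 20 + 3 + 4 + 1 = 66.
66 falls short of 72, so the answer is No.

No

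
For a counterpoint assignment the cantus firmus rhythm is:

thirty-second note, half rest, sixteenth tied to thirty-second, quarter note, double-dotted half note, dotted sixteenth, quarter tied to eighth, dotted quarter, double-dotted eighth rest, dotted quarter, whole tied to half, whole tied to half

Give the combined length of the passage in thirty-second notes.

Working in thirty-second notes: thirty-second note = 1; half rest = 16; sixteenth tied to thirty-second (sixteenth + thirty-second) = 3; quarter note = 8; double-dotted half note = 28; dotted sixteenth = 3; quarter tied to eighth (quarter + eighth) = 12; dotted quarter = 12; double-dotted eighth rest = 7; dotted quarter = 12; whole tied to half (whole + half) = 48; whole tied to half (whole + half) = 48.
Adding: 1 + 16 + 3 + 8 + 28 + 3 + 12 + 12 + 7 + 12 + 48 + 48 = 198 thirty-second notes.

198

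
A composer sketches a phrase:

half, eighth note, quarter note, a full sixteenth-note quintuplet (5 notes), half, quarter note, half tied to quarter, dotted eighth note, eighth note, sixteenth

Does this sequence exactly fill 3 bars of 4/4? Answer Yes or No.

One bar of 4/4 = 16 sixteenth notes, so 3 bars = 48.
Express everything in sixteenth notes: half = 8; eighth note = 2; quarter note = 4; a full sixteenth-note quintuplet (5 notes) (five quintuplet sixteenths span one quarter) = 4; half = 8; quarter note = 4; half tied to quarter (half + quarter) = 12; dotted eighth note = 3; eighth note = 2; sixteenth = 1.
Total: 8 + 2 + 4 + 4 + 8 + 4 + 12 + 3 + 2 + 1 = 48.
48 equals 48, so the answer is Yes.

Yes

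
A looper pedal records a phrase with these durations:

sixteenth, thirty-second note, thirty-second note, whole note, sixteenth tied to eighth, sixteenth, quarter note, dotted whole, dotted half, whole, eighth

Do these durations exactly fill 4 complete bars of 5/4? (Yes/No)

One bar of 5/4 = 40 thirty-second notes, so 4 bars = 160.
Express everything in thirty-second notes: sixteenth = 2; thirty-second note = 1; thirty-second note = 1; whole note = 32; sixteenth tied to eighth (sixteenth + eighth) = 6; sixteenth = 2; quarter note = 8; dotted whole = 48; dotted half = 24; whole = 32; eighth = 4.
Altogether 2 + 1 + 1 + 32 + 6 + 2 + 8 + 48 + 24 + 32 + 4 = 160.
160 equals 160, so the answer is Yes.

Yes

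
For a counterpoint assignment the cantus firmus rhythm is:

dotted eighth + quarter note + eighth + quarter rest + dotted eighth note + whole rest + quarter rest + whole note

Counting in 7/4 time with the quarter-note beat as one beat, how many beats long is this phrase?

13

One quarter-note beat = 4 sixteenth notes.
Each duration in sixteenth notes: dotted eighth = 3; quarter note = 4; eighth = 2; quarter rest = 4; dotted eighth note = 3; whole rest = 16; quarter rest = 4; whole note = 16.
Total: 3 + 4 + 2 + 4 + 3 + 16 + 4 + 16 = 52.
52 ÷ 4 = 13 beats.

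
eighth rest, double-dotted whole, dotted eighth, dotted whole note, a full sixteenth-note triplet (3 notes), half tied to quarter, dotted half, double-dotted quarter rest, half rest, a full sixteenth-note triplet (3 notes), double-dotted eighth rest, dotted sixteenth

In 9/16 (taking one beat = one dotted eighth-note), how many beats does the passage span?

One dotted eighth-note beat = 6 thirty-second notes.
Convert each value to thirty-second notes: eighth rest = 4; double-dotted whole = 56; dotted eighth = 6; dotted whole note = 48; a full sixteenth-note triplet (3 notes) (three triplet sixteenths span one eighth) = 4; half tied to quarter (half + quarter) = 24; dotted half = 24; double-dotted quarter rest = 14; half rest = 16; a full sixteenth-note triplet (3 notes) (three triplet sixteenths span one eighth) = 4; double-dotted eighth rest = 7; dotted sixteenth = 3.
Total: 4 + 56 + 6 + 48 + 4 + 24 + 24 + 14 + 16 + 4 + 7 + 3 = 210.
210 ÷ 6 = 35 beats.

35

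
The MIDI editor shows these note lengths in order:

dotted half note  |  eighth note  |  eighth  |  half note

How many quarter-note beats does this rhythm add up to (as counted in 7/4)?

One quarter-note beat = 2 eighth notes.
Convert each value to eighth notes: dotted half note = 6; eighth note = 1; eighth = 1; half note = 4.
Sum: 6 + 1 + 1 + 4 = 12.
12 ÷ 2 = 6 beats.

6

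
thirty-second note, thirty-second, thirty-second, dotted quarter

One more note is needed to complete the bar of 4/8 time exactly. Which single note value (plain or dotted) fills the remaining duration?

thirty-second note

The bar of 4/8 = 16 thirty-second notes.
Express everything in thirty-second notes: thirty-second note = 1; thirty-second = 1; thirty-second = 1; dotted quarter = 12.
Sum: 1 + 1 + 1 + 12 = 15.
Remaining: 16 − 15 = 1 thirty-second note, which is a thirty-second note.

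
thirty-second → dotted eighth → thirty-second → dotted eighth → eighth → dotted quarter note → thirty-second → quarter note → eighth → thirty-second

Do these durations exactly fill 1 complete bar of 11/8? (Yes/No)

One bar of 11/8 = 44 thirty-second notes.
In thirty-second notes: thirty-second = 1; dotted eighth = 6; thirty-second = 1; dotted eighth = 6; eighth = 4; dotted quarter note = 12; thirty-second = 1; quarter note = 8; eighth = 4; thirty-second = 1.
Adding: 1 + 6 + 1 + 6 + 4 + 12 + 1 + 8 + 4 + 1 = 44.
44 equals 44, so the answer is Yes.

Yes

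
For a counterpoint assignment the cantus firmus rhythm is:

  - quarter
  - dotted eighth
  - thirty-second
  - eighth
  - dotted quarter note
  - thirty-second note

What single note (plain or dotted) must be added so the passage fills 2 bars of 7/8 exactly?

2 bars of 7/8 = 56 thirty-second notes.
Each duration in thirty-second notes: quarter = 8; dotted eighth = 6; thirty-second = 1; eighth = 4; dotted quarter note = 12; thirty-second note = 1.
Sum: 8 + 6 + 1 + 4 + 12 + 1 = 32.
Remaining: 56 − 32 = 24 thirty-second notes, which is a dotted half note.

dotted half note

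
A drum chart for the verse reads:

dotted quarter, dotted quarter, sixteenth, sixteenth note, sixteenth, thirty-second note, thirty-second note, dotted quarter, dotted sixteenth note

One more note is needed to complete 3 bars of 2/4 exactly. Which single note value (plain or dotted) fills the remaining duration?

3 bars of 2/4 = 48 thirty-second notes.
In thirty-second notes: dotted quarter = 12; dotted quarter = 12; sixteenth = 2; sixteenth note = 2; sixteenth = 2; thirty-second note = 1; thirty-second note = 1; dotted quarter = 12; dotted sixteenth note = 3.
Total: 12 + 12 + 2 + 2 + 2 + 1 + 1 + 12 + 3 = 47.
Remaining: 48 − 47 = 1 thirty-second note, which is a thirty-second note.

thirty-second note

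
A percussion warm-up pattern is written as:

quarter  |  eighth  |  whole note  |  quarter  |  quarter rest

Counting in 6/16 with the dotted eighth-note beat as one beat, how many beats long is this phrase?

10

One dotted eighth-note beat = 3 sixteenth notes.
Working in sixteenth notes: quarter = 4; eighth = 2; whole note = 16; quarter = 4; quarter rest = 4.
Sum: 4 + 2 + 16 + 4 + 4 = 30.
30 ÷ 3 = 10 beats.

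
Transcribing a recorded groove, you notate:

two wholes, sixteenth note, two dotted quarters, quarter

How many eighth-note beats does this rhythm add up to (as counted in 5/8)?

24.5

One eighth-note beat = 2 sixteenth notes.
Working in sixteenth notes: whole = 16; whole = 16; sixteenth note = 1; dotted quarter = 6; dotted quarter = 6; quarter = 4.
Sum: 16 + 16 + 1 + 6 + 6 + 4 = 49.
49 ÷ 2 = 24.5 beats.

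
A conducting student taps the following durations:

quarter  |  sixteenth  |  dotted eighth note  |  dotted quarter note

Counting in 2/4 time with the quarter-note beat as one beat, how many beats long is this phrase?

One quarter-note beat = 4 sixteenth notes.
Convert each value to sixteenth notes: quarter = 4; sixteenth = 1; dotted eighth note = 3; dotted quarter note = 6.
Altogether 4 + 1 + 3 + 6 = 14.
14 ÷ 4 = 3.5 beats.

3.5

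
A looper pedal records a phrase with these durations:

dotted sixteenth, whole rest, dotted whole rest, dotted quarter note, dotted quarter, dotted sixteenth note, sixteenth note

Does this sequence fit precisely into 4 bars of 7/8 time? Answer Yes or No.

One bar of 7/8 = 28 thirty-second notes, so 4 bars = 112.
Convert each value to thirty-second notes: dotted sixteenth = 3; whole rest = 32; dotted whole rest = 48; dotted quarter note = 12; dotted quarter = 12; dotted sixteenth note = 3; sixteenth note = 2.
Total: 3 + 32 + 48 + 12 + 12 + 3 + 2 = 112.
112 equals 112, so the answer is Yes.

Yes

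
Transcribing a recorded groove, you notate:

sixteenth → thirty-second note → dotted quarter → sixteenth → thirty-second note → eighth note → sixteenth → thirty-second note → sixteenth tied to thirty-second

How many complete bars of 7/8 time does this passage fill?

1

One bar of 7/8 = 28 thirty-second notes.
In thirty-second notes: sixteenth = 2; thirty-second note = 1; dotted quarter = 12; sixteenth = 2; thirty-second note = 1; eighth note = 4; sixteenth = 2; thirty-second note = 1; sixteenth tied to thirty-second (sixteenth + thirty-second) = 3.
Sum: 2 + 1 + 12 + 2 + 1 + 4 + 2 + 1 + 3 = 28.
28 ÷ 28 = 1 complete bar with 0 left over.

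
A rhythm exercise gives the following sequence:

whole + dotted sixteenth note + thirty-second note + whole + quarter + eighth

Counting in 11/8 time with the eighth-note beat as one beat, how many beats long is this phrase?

20

One eighth-note beat = 4 thirty-second notes.
In thirty-second notes: whole = 32; dotted sixteenth note = 3; thirty-second note = 1; whole = 32; quarter = 8; eighth = 4.
Sum: 32 + 3 + 1 + 32 + 8 + 4 = 80.
80 ÷ 4 = 20 beats.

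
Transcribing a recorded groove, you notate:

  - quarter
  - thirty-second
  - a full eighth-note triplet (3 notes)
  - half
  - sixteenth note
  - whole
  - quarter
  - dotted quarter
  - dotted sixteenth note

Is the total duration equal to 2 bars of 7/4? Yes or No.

One bar of 7/4 = 56 thirty-second notes, so 2 bars = 112.
Working in thirty-second notes: quarter = 8; thirty-second = 1; a full eighth-note triplet (3 notes) (three triplet eighths span one quarter) = 8; half = 16; sixteenth note = 2; whole = 32; quarter = 8; dotted quarter = 12; dotted sixteenth note = 3.
Altogether 8 + 1 + 8 + 16 + 2 + 32 + 8 + 12 + 3 = 90.
90 falls short of 112, so the answer is No.

No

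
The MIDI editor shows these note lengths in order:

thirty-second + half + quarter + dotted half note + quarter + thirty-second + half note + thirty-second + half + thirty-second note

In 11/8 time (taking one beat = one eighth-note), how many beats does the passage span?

One eighth-note beat = 4 thirty-second notes.
Working in thirty-second notes: thirty-second = 1; half = 16; quarter = 8; dotted half note = 24; quarter = 8; thirty-second = 1; half note = 16; thirty-second = 1; half = 16; thirty-second note = 1.
Adding: 1 + 16 + 8 + 24 + 8 + 1 + 16 + 1 + 16 + 1 = 92.
92 ÷ 4 = 23 beats.

23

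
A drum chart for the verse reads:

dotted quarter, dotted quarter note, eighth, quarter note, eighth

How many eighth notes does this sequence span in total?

In eighth notes: dotted quarter = 3; dotted quarter note = 3; eighth = 1; quarter note = 2; eighth = 1.
Altogether 3 + 3 + 1 + 2 + 1 = 10 eighth notes.

10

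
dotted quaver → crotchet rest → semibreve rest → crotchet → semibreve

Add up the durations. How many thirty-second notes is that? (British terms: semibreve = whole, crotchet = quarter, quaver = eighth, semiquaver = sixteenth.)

In thirty-second notes: dotted quaver = 6; crotchet rest = 8; semibreve rest = 32; crotchet = 8; semibreve = 32.
Altogether 6 + 8 + 32 + 8 + 32 = 86 thirty-second notes.

86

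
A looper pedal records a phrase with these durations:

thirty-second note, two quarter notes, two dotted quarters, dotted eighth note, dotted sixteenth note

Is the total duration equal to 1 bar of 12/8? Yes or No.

One bar of 12/8 = 48 thirty-second notes.
Each duration in thirty-second notes: thirty-second note = 1; quarter note = 8; quarter note = 8; dotted quarter = 12; dotted quarter = 12; dotted eighth note = 6; dotted sixteenth note = 3.
Altogether 1 + 8 + 8 + 12 + 12 + 6 + 3 = 50.
50 exceeds 48, so the answer is No.

No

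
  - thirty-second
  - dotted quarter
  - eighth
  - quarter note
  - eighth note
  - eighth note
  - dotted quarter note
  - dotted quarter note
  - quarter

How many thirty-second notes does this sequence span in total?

65

Working in thirty-second notes: thirty-second = 1; dotted quarter = 12; eighth = 4; quarter note = 8; eighth note = 4; eighth note = 4; dotted quarter note = 12; dotted quarter note = 12; quarter = 8.
Adding: 1 + 12 + 4 + 8 + 4 + 4 + 12 + 12 + 8 = 65 thirty-second notes.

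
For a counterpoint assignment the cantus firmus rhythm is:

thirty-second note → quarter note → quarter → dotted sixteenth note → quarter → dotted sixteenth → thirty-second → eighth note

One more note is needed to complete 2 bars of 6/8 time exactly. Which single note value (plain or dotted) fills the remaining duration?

dotted quarter note

2 bars of 6/8 = 48 thirty-second notes.
In thirty-second notes: thirty-second note = 1; quarter note = 8; quarter = 8; dotted sixteenth note = 3; quarter = 8; dotted sixteenth = 3; thirty-second = 1; eighth note = 4.
Altogether 1 + 8 + 8 + 3 + 8 + 3 + 1 + 4 = 36.
Remaining: 48 − 36 = 12 thirty-second notes, which is a dotted quarter note.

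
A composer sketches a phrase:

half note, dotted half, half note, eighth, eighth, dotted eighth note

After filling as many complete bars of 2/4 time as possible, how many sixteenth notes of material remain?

3

One bar of 2/4 = 8 sixteenth notes.
Each duration in sixteenth notes: half note = 8; dotted half = 12; half note = 8; eighth = 2; eighth = 2; dotted eighth note = 3.
Total: 8 + 12 + 8 + 2 + 2 + 3 = 35.
35 ÷ 8 = 4 complete bars with 3 sixteenth notes remaining.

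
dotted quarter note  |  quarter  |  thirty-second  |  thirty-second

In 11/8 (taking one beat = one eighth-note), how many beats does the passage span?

5.5

One eighth-note beat = 4 thirty-second notes.
Express everything in thirty-second notes: dotted quarter note = 12; quarter = 8; thirty-second = 1; thirty-second = 1.
Total: 12 + 8 + 1 + 1 = 22.
22 ÷ 4 = 5.5 beats.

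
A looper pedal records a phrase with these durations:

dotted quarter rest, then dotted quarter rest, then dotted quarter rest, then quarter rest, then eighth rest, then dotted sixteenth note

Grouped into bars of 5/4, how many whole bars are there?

1

One bar of 5/4 = 40 thirty-second notes.
In thirty-second notes: dotted quarter rest = 12; dotted quarter rest = 12; dotted quarter rest = 12; quarter rest = 8; eighth rest = 4; dotted sixteenth note = 3.
Sum: 12 + 12 + 12 + 8 + 4 + 3 = 51.
51 ÷ 40 = 1 complete bar with 11 left over.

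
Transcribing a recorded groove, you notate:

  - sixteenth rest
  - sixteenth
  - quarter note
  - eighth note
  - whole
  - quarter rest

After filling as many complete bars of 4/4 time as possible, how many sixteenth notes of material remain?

One bar of 4/4 = 16 sixteenth notes.
Working in sixteenth notes: sixteenth rest = 1; sixteenth = 1; quarter note = 4; eighth note = 2; whole = 16; quarter rest = 4.
Altogether 1 + 1 + 4 + 2 + 16 + 4 = 28.
28 ÷ 16 = 1 complete bar with 12 sixteenth notes remaining.

12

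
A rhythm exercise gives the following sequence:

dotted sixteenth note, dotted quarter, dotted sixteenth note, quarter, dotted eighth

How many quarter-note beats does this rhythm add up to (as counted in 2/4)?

4

One quarter-note beat = 8 thirty-second notes.
Each duration in thirty-second notes: dotted sixteenth note = 3; dotted quarter = 12; dotted sixteenth note = 3; quarter = 8; dotted eighth = 6.
Adding: 3 + 12 + 3 + 8 + 6 = 32.
32 ÷ 8 = 4 beats.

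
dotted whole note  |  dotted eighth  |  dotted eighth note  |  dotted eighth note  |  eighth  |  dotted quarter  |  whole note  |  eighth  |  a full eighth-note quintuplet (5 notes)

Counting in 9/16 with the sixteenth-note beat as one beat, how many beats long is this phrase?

67

One sixteenth-note beat = 2 thirty-second notes.
Working in thirty-second notes: dotted whole note = 48; dotted eighth = 6; dotted eighth note = 6; dotted eighth note = 6; eighth = 4; dotted quarter = 12; whole note = 32; eighth = 4; a full eighth-note quintuplet (5 notes) (five quintuplet eighths span one half) = 16.
Altogether 48 + 6 + 6 + 6 + 4 + 12 + 32 + 4 + 16 = 134.
134 ÷ 2 = 67 beats.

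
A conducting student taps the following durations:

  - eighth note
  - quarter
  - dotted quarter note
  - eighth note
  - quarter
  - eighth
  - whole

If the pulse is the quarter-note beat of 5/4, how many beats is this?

One quarter-note beat = 2 eighth notes.
Working in eighth notes: eighth note = 1; quarter = 2; dotted quarter note = 3; eighth note = 1; quarter = 2; eighth = 1; whole = 8.
Total: 1 + 2 + 3 + 1 + 2 + 1 + 8 = 18.
18 ÷ 2 = 9 beats.

9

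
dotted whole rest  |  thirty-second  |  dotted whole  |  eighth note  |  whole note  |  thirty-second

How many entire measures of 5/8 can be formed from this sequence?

One bar of 5/8 = 20 thirty-second notes.
Working in thirty-second notes: dotted whole rest = 48; thirty-second = 1; dotted whole = 48; eighth note = 4; whole note = 32; thirty-second = 1.
Altogether 48 + 1 + 48 + 4 + 32 + 1 = 134.
134 ÷ 20 = 6 complete bars with 14 left over.

6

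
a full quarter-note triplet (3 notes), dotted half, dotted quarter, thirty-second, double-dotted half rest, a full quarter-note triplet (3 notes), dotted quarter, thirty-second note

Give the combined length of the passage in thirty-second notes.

In thirty-second notes: a full quarter-note triplet (3 notes) (three triplet quarters span one half) = 16; dotted half = 24; dotted quarter = 12; thirty-second = 1; double-dotted half rest = 28; a full quarter-note triplet (3 notes) (three triplet quarters span one half) = 16; dotted quarter = 12; thirty-second note = 1.
Adding: 16 + 24 + 12 + 1 + 28 + 16 + 12 + 1 = 110 thirty-second notes.

110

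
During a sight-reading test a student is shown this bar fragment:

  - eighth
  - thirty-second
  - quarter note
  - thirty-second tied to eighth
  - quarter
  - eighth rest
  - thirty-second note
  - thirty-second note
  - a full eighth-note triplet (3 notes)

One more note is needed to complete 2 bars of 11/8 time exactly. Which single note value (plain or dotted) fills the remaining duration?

2 bars of 11/8 = 88 thirty-second notes.
Each duration in thirty-second notes: eighth = 4; thirty-second = 1; quarter note = 8; thirty-second tied to eighth (thirty-second + eighth) = 5; quarter = 8; eighth rest = 4; thirty-second note = 1; thirty-second note = 1; a full eighth-note triplet (3 notes) (three triplet eighths span one quarter) = 8.
Adding: 4 + 1 + 8 + 5 + 8 + 4 + 1 + 1 + 8 = 40.
Remaining: 88 − 40 = 48 thirty-second notes, which is a dotted whole note.

dotted whole note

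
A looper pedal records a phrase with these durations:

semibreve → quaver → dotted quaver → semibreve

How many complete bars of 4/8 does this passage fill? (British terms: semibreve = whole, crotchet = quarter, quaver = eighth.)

4

One bar of 4/8 = 8 sixteenth notes.
Each duration in sixteenth notes: semibreve = 16; quaver = 2; dotted quaver = 3; semibreve = 16.
Total: 16 + 2 + 3 + 16 = 37.
37 ÷ 8 = 4 complete bars with 5 left over.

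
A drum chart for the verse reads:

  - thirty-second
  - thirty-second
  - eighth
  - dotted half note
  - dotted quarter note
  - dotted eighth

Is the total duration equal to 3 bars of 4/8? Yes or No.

One bar of 4/8 = 16 thirty-second notes, so 3 bars = 48.
Each duration in thirty-second notes: thirty-second = 1; thirty-second = 1; eighth = 4; dotted half note = 24; dotted quarter note = 12; dotted eighth = 6.
Altogether 1 + 1 + 4 + 24 + 12 + 6 = 48.
48 equals 48, so the answer is Yes.

Yes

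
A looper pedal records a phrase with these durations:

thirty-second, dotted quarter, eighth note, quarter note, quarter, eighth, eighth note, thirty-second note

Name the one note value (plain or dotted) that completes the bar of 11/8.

sixteenth note

The bar of 11/8 = 44 thirty-second notes.
Working in thirty-second notes: thirty-second = 1; dotted quarter = 12; eighth note = 4; quarter note = 8; quarter = 8; eighth = 4; eighth note = 4; thirty-second note = 1.
Sum: 1 + 12 + 4 + 8 + 8 + 4 + 4 + 1 = 42.
Remaining: 44 − 42 = 2 thirty-second notes, which is a sixteenth note.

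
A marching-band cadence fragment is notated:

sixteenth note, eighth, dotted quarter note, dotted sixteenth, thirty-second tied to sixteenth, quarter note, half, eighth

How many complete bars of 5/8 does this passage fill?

One bar of 5/8 = 20 thirty-second notes.
In thirty-second notes: sixteenth note = 2; eighth = 4; dotted quarter note = 12; dotted sixteenth = 3; thirty-second tied to sixteenth (thirty-second + sixteenth) = 3; quarter note = 8; half = 16; eighth = 4.
Altogether 2 + 4 + 12 + 3 + 3 + 8 + 16 + 4 = 52.
52 ÷ 20 = 2 complete bars with 12 left over.

2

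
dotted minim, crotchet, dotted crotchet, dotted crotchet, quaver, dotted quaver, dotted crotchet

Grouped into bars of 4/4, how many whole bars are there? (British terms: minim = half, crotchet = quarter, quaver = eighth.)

2

One bar of 4/4 = 16 sixteenth notes.
Convert each value to sixteenth notes: dotted minim = 12; crotchet = 4; dotted crotchet = 6; dotted crotchet = 6; quaver = 2; dotted quaver = 3; dotted crotchet = 6.
Altogether 12 + 4 + 6 + 6 + 2 + 3 + 6 = 39.
39 ÷ 16 = 2 complete bars with 7 left over.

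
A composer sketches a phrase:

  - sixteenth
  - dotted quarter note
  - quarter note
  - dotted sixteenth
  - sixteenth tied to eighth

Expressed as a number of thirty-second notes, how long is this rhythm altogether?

31

Convert each value to thirty-second notes: sixteenth = 2; dotted quarter note = 12; quarter note = 8; dotted sixteenth = 3; sixteenth tied to eighth (sixteenth + eighth) = 6.
Sum: 2 + 12 + 8 + 3 + 6 = 31 thirty-second notes.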